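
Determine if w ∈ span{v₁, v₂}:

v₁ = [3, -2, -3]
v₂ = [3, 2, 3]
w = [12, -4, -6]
Yes

Form the augmented matrix and row-reduce:
[v₁|v₂|w] = 
  [  3,   3,  12]
  [ -2,   2,  -4]
  [ -3,   3,  -6]
R2 → R2 + (2/3)·R1
R3 → R3 + (1)·R1
R3 → R3 - (3/2)·R2
REF = 
  [  3,   3,  12]
  [  0,   4,   4]
  [  0,   0,   0]

No row of the form [0 0 | nonzero], so the system is consistent. Back-substitution gives c₁ = 3, c₂ = 1: w = (3)·v₁ + (1)·v₂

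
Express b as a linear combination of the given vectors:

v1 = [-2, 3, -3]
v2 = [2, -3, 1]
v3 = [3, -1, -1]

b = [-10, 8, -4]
c1 = 2, c2 = 0, c3 = -2

b = 2·v1 + 0·v2 + -2·v3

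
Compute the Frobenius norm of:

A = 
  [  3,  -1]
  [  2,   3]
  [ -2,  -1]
||A||_F = 5.292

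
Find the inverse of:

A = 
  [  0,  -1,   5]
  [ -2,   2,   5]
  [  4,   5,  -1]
det(A) = (0)·((2)(-1) - (5)(5)) - (-1)·((-2)(-1) - (5)(4)) + (5)·((-2)(5) - (2)(4))
  = (0)(-27) - (-1)(-18) + (5)(-18)
  = -108
det(A) = -108 ≠ 0, so A is invertible.

Cofactors Cᵢⱼ = (-1)ⁱ⁺ʲ·Mᵢⱼ:
C = 
  [-27,  18, -18]
  [ 24, -20,  -4]
  [-15, -10,  -2]

adj(A) = Cᵀ:
adj(A) = 
  [-27,  24, -15]
  [ 18, -20, -10]
  [-18,  -4,  -2]

A⁻¹ = (-1/108) · adj(A):
A⁻¹ = 
  [ 1/4, -2/9, 5/36]
  [-1/6, 5/27, 5/54]
  [ 1/6, 1/27, 1/54]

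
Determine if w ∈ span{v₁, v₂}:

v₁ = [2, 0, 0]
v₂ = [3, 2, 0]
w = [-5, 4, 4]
No

Form the augmented matrix and row-reduce:
[v₁|v₂|w] = 
  [  2,   3,  -5]
  [  0,   2,   4]
  [  0,   0,   4]
(already in echelon form — no row operations needed)

Row 3 reads [0 0 | 4], i.e. 0 = 4, so the system is inconsistent and w ∉ span{v₁, v₂}.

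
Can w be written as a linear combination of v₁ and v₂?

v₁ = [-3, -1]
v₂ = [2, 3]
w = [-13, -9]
Yes

Form the augmented matrix and row-reduce:
[v₁|v₂|w] = 
  [ -3,   2, -13]
  [ -1,   3,  -9]
R2 → R2 - (1/3)·R1
REF = 
  [   -3,     2,   -13]
  [    0,   7/3, -14/3]

No row of the form [0 0 | nonzero], so the system is consistent. Back-substitution gives c₁ = 3, c₂ = -2: w = (3)·v₁ + (-2)·v₂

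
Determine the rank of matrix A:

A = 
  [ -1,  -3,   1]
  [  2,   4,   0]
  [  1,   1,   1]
Row reduce:
R2 → R2 + (2)·R1
R3 → R3 + (1)·R1
R3 → R3 - (1)·R2
REF = 
  [ -1,  -3,   1]
  [  0,  -2,   2]
  [  0,   0,   0]
Pivot columns: 1, 2 → 2 pivots.

rank(A) = 2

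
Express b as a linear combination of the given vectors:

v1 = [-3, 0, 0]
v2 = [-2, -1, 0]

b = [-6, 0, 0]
c1 = 2, c2 = 0

b = 2·v1 + 0·v2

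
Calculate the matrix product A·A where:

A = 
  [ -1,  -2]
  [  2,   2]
A² = A·A:
A²[1,1] = (-1)(-1) + (-2)(2) = -3
A²[1,2] = (-1)(-2) + (-2)(2) = -2
A²[2,1] = (2)(-1) + (2)(2) = 2
A²[2,2] = (2)(-2) + (2)(2) = 0
A² = 
  [ -3,  -2]
  [  2,   0]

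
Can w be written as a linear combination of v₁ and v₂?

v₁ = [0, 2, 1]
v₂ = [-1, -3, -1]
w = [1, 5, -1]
No

Form the augmented matrix and row-reduce:
[v₁|v₂|w] = 
  [  0,  -1,   1]
  [  2,  -3,   5]
  [  1,  -1,  -1]
Swap R1 ↔ R2
R3 → R3 - (1/2)·R1
R3 → R3 + (1/2)·R2
REF = 
  [  2,  -3,   5]
  [  0,  -1,   1]
  [  0,   0,  -3]

Row 3 reads [0 0 | -3], i.e. 0 = -3, so the system is inconsistent and w ∉ span{v₁, v₂}.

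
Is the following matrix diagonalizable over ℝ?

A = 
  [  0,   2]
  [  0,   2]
Yes

tr(A) = 2, det(A) = 0
Characteristic polynomial: λ² - tr(A)λ + det(A) = λ² - 2λ
λ² - 2λ = λ(λ - 2)
Eigenvalues: 2, 0
λ=0: alg. mult. = 1, geom. mult. = 2 - rank(A - (0)I) = 2 - 1 = 1
λ=2: alg. mult. = 1, geom. mult. = 2 - rank(A - (2)I) = 2 - 1 = 1
Sum of geometric multiplicities equals n, so A has n independent eigenvectors.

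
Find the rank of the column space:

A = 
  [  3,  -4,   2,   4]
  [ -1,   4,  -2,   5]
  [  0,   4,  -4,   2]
dim(Col(A)) = 3

Row reduce:
R2 → R2 + (1/3)·R1
R3 → R3 - (3/2)·R2
REF = 
  [    3,    -4,     2,     4]
  [    0,   8/3,  -4/3,  19/3]
  [    0,     0,    -2, -15/2]
Pivot columns: 1, 2, 3 → 3 pivots.
dim(Col(A)) = number of pivot columns = 3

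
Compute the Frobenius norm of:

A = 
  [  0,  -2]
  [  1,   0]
||A||_F = 2.236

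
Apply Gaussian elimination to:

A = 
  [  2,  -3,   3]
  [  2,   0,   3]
Row operations:
R2 → R2 - (1)·R1

Resulting echelon form:
REF = 
  [  2,  -3,   3]
  [  0,   3,   0]

Rank = 2 (number of non-zero pivot rows).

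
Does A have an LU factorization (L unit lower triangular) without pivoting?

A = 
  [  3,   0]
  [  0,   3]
Yes.
A[1,1] = 3 ≠ 0, so Gaussian elimination proceeds without a row swap: multiplier ℓ₂₁ = (0)/(3) = 0, and U[2,2] = 3 - (0)(0) = 3.
L = 
  [  1,   0]
  [  0,   1]
U = 
  [  3,   0]
  [  0,   3]
Check row 2 of LU: [(0)(3), (0)(0) + 3] = [0, 3] = row 2 of A ✓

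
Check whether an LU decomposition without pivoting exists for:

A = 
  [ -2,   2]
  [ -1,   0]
Yes.
A[1,1] = -2 ≠ 0, so Gaussian elimination proceeds without a row swap: multiplier ℓ₂₁ = (-1)/(-2) = 1/2, and U[2,2] = 0 - (1/2)(2) = -1.
L = 
  [  1,   0]
  [1/2,   1]
U = 
  [ -2,   2]
  [  0,  -1]
Check row 2 of LU: [(1/2)(-2), (1/2)(2) + (-1)] = [-1, 0] = row 2 of A ✓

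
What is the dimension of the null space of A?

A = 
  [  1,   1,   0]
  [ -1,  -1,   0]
nullity(A) = 2

Row reduce:
R2 → R2 + (1)·R1
REF = 
  [  1,   1,   0]
  [  0,   0,   0]
Pivot columns: 1 → 1 pivot.
rank(A) = 1, so nullity(A) = 3 - 1 = 2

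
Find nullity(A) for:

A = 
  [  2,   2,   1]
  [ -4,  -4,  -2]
nullity(A) = 2

Row reduce:
R2 → R2 + (2)·R1
REF = 
  [  2,   2,   1]
  [  0,   0,   0]
Pivot columns: 1 → 1 pivot.
rank(A) = 1, so nullity(A) = 3 - 1 = 2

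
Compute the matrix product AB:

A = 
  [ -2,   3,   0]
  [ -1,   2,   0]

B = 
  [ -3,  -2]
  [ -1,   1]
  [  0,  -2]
A is 2×3 and B is 3×2, so AB is 2×2. Each entry is (row of A)·(column of B):
AB[1,1] = (-2)(-3) + (3)(-1) + (0)(0) = 3
AB[1,2] = (-2)(-2) + (3)(1) + (0)(-2) = 7
AB[2,1] = (-1)(-3) + (2)(-1) + (0)(0) = 1
AB[2,2] = (-1)(-2) + (2)(1) + (0)(-2) = 4

AB = 
  [  3,   7]
  [  1,   4]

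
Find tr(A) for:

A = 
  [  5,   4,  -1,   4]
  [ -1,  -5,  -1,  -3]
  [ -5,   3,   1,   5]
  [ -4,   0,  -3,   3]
4

tr(A) = 5 + -5 + 1 + 3 = 4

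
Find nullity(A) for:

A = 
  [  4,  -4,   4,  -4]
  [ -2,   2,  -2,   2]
nullity(A) = 3

Row reduce:
R2 → R2 + (1/2)·R1
REF = 
  [  4,  -4,   4,  -4]
  [  0,   0,   0,   0]
Pivot columns: 1 → 1 pivot.
rank(A) = 1, so nullity(A) = 4 - 1 = 3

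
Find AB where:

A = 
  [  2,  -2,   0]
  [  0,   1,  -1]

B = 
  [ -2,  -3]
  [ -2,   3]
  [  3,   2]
AB = 
  [  0, -12]
  [ -5,   1]

A is 2×3 and B is 3×2, so AB is 2×2. Each entry is (row of A)·(column of B):
AB[1,1] = (2)(-2) + (-2)(-2) + (0)(3) = 0
AB[1,2] = (2)(-3) + (-2)(3) + (0)(2) = -12
AB[2,1] = (0)(-2) + (1)(-2) + (-1)(3) = -5
AB[2,2] = (0)(-3) + (1)(3) + (-1)(2) = 1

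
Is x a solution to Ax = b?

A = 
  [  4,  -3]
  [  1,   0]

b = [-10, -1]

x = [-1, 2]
Yes

Ax = [-10, -1] = b ✓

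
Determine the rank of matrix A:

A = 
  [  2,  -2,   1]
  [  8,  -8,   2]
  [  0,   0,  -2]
rank(A) = 2

Row reduce:
R2 → R2 - (4)·R1
R3 → R3 - (1)·R2
REF = 
  [  2,  -2,   1]
  [  0,   0,  -2]
  [  0,   0,   0]
Pivot columns: 1, 3 → 2 pivots.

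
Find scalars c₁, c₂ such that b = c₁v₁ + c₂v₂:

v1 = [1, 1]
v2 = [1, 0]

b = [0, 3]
c1 = 3, c2 = -3

b = 3·v1 + -3·v2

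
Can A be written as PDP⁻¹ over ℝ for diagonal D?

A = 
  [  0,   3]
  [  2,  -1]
Yes

tr(A) = -1, det(A) = -6
Characteristic polynomial: λ² - tr(A)λ + det(A) = λ² + λ - 6
λ² + λ - 6 = (λ + 3)(λ - 2)
Eigenvalues: 2, -3
λ=-3: alg. mult. = 1, geom. mult. = 2 - rank(A - (-3)I) = 2 - 1 = 1
λ=2: alg. mult. = 1, geom. mult. = 2 - rank(A - (2)I) = 2 - 1 = 1
Sum of geometric multiplicities equals n, so A has n independent eigenvectors.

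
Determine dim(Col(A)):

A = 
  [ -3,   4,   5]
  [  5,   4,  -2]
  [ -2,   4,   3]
Row reduce:
R2 → R2 + (5/3)·R1
R3 → R3 - (2/3)·R1
R3 → R3 - (1/8)·R2
REF = 
  [  -3,    4,    5]
  [   0, 32/3, 19/3]
  [   0,    0, -9/8]
Pivot columns: 1, 2, 3 → 3 pivots.
dim(Col(A)) = number of pivot columns = 3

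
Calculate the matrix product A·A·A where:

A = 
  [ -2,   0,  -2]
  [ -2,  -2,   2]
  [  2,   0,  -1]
A^3 = 
  [ 12,   0,  -6]
  [-36,  -8, -14]
  [  6,   0,  15]

A² = A·A:
A²[1,1] = (-2)(-2) + (0)(-2) + (-2)(2) = 0
A²[1,2] = (-2)(0) + (0)(-2) + (-2)(0) = 0
A²[1,3] = (-2)(-2) + (0)(2) + (-2)(-1) = 6
A²[2,1] = (-2)(-2) + (-2)(-2) + (2)(2) = 12
A²[2,2] = (-2)(0) + (-2)(-2) + (2)(0) = 4
A²[2,3] = (-2)(-2) + (-2)(2) + (2)(-1) = -2
A²[3,1] = (2)(-2) + (0)(-2) + (-1)(2) = -6
A²[3,2] = (2)(0) + (0)(-2) + (-1)(0) = 0
A²[3,3] = (2)(-2) + (0)(2) + (-1)(-1) = -3
A² = 
  [  0,   0,   6]
  [ 12,   4,  -2]
  [ -6,   0,  -3]

A^3 = A^2·A:
A^3[1,1] = (0)(-2) + (0)(-2) + (6)(2) = 12
A^3[1,2] = (0)(0) + (0)(-2) + (6)(0) = 0
A^3[1,3] = (0)(-2) + (0)(2) + (6)(-1) = -6
A^3[2,1] = (12)(-2) + (4)(-2) + (-2)(2) = -36
A^3[2,2] = (12)(0) + (4)(-2) + (-2)(0) = -8
A^3[2,3] = (12)(-2) + (4)(2) + (-2)(-1) = -14
A^3[3,1] = (-6)(-2) + (0)(-2) + (-3)(2) = 6
A^3[3,2] = (-6)(0) + (0)(-2) + (-3)(0) = 0
A^3[3,3] = (-6)(-2) + (0)(2) + (-3)(-1) = 15
A^3 = 
  [ 12,   0,  -6]
  [-36,  -8, -14]
  [  6,   0,  15]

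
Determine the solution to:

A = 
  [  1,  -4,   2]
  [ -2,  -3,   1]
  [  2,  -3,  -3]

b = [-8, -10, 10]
Row reduce the augmented matrix [A|b]:
R2 → R2 + (2)·R1
R3 → R3 - (2)·R1
R3 → R3 + (5/11)·R2
REF = 
  [     1,     -4,      2,     -8]
  [     0,    -11,      5,    -26]
  [     0,      0, -52/11, 156/11]

Back-substitution:
x₃ = (156/11) / (-52/11) = -3
x₂ = (-26 - (5)(-3)) / (-11) = 1
x₁ = (-8 - (-4)(1) - (2)(-3)) / 1 = 2

x = [2, 1, -3]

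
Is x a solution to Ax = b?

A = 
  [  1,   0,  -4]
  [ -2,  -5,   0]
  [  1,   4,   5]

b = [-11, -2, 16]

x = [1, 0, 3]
Yes

Ax = [-11, -2, 16] = b ✓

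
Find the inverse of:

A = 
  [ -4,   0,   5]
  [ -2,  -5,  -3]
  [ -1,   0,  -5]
det(A) = (-4)·((-5)(-5) - (-3)(0)) - (0)·((-2)(-5) - (-3)(-1)) + (5)·((-2)(0) - (-5)(-1))
  = (-4)(25) - (0)(7) + (5)(-5)
  = -125
det(A) = -125 ≠ 0, so A is invertible.

Cofactors Cᵢⱼ = (-1)ⁱ⁺ʲ·Mᵢⱼ:
C = 
  [ 25,  -7,  -5]
  [  0,  25,   0]
  [ 25, -22,  20]

adj(A) = Cᵀ:
adj(A) = 
  [ 25,   0,  25]
  [ -7,  25, -22]
  [ -5,   0,  20]

A⁻¹ = (-1/125) · adj(A):
A⁻¹ = 
  [  -1/5,      0,   -1/5]
  [ 7/125,   -1/5, 22/125]
  [  1/25,      0,  -4/25]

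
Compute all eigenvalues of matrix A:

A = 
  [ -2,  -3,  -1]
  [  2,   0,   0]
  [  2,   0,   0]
Characteristic polynomial: det(λI - A) = λ³ + 2λ² + 8λ
The constant term is 0, so λ = 0 is a root: p(λ) = λ(λ² + 2λ + 8)
λ² + 2λ + 8 = 0  ⇒  λ = (-2 ± √((2)² - 4·(8)))/2 = (-2 ± √(-28))/2
  = -1 + i√7,  -1 - i√7

λ = 0, -1 + i√7, -1 - i√7  (≈ 0, -1 + 2.646i, -1 - 2.646i)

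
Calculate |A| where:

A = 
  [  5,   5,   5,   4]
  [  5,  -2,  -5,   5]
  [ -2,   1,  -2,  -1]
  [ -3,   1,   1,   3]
Cofactor expansion along row 1: det(A) = a₁₁M₁₁ - a₁₂M₁₂ + a₁₃M₁₃ - a₁₄M₁₄

M₁₁ = det[[-2, -5, 5]; [1, -2, -1]; [1, 1, 3]]
  = (-2)·((-2)(3) - (-1)(1)) - (-5)·((1)(3) - (-1)(1)) + (5)·((1)(1) - (-2)(1))
  = (-2)(-5) - (-5)(4) + (5)(3)
  = 45
M₁₂ = det[[5, -5, 5]; [-2, -2, -1]; [-3, 1, 3]]
  = (5)·((-2)(3) - (-1)(1)) - (-5)·((-2)(3) - (-1)(-3)) + (5)·((-2)(1) - (-2)(-3))
  = (5)(-5) - (-5)(-9) + (5)(-8)
  = -110
M₁₃ = det[[5, -2, 5]; [-2, 1, -1]; [-3, 1, 3]]
  = (5)·((1)(3) - (-1)(1)) - (-2)·((-2)(3) - (-1)(-3)) + (5)·((-2)(1) - (1)(-3))
  = (5)(4) - (-2)(-9) + (5)(1)
  = 7
M₁₄ = det[[5, -2, -5]; [-2, 1, -2]; [-3, 1, 1]]
  = (5)·((1)(1) - (-2)(1)) - (-2)·((-2)(1) - (-2)(-3)) + (-5)·((-2)(1) - (1)(-3))
  = (5)(3) - (-2)(-8) + (-5)(1)
  = -6

det(A) = (5)(45) - (5)(-110) + (5)(7) - (4)(-6) = 834

det(A) = 834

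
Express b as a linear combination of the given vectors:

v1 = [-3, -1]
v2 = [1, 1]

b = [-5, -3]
c1 = 1, c2 = -2

b = 1·v1 + -2·v2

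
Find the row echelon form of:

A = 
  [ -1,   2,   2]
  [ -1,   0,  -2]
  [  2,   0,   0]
Row operations:
R2 → R2 - (1)·R1
R3 → R3 + (2)·R1
R3 → R3 + (2)·R2

Resulting echelon form:
REF = 
  [ -1,   2,   2]
  [  0,  -2,  -4]
  [  0,   0,  -4]

Rank = 3 (number of non-zero pivot rows).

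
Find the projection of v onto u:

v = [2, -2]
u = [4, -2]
v·u = (2)(4) + (-2)(-2) = 12
u·u = (4)² + (-2)² = 20
proj_u(v) = (v·u / u·u) × u = (12/20) × u = (3/5) × u

proj_u(v) = [12/5, -6/5]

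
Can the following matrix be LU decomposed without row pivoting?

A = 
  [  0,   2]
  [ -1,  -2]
No.
A[1,1] = 0 but A[2,1] = -1 ≠ 0. Any LU with L unit lower triangular has (LU)[1,1] = U[1,1] and (LU)[2,1] = L[2,1]·U[1,1]; matching A forces U[1,1] = 0, which then forces (LU)[2,1] = 0 ≠ -1. A row swap (pivoting) is required.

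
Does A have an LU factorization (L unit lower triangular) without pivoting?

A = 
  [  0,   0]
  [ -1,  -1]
No.
A[1,1] = 0 but A[2,1] = -1 ≠ 0. Any LU with L unit lower triangular has (LU)[1,1] = U[1,1] and (LU)[2,1] = L[2,1]·U[1,1]; matching A forces U[1,1] = 0, which then forces (LU)[2,1] = 0 ≠ -1. A row swap (pivoting) is required.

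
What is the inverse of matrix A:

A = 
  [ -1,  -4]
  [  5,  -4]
det(A) = (-1)(-4) - (-4)(5) = 24
For a 2×2 matrix, A⁻¹ = (1/det(A)) · [[d, -b], [-c, a]]
    = (1/24) · [[-4, 4], [-5, -1]]

A⁻¹ = 
  [ -1/6,   1/6]
  [-5/24, -1/24]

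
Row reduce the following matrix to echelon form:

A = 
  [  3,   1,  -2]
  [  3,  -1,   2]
Row operations:
R2 → R2 - (1)·R1

Resulting echelon form:
REF = 
  [  3,   1,  -2]
  [  0,  -2,   4]

Rank = 2 (number of non-zero pivot rows).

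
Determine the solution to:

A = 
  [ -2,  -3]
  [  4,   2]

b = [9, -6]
Row reduce the augmented matrix [A|b]:
R2 → R2 + (2)·R1
REF = 
  [ -2,  -3,   9]
  [  0,  -4,  12]

Back-substitution:
x₂ = 12 / (-4) = -3
x₁ = (9 - (-3)(-3)) / (-2) = 0

x = [0, -3]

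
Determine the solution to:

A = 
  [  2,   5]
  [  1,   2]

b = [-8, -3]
Row reduce the augmented matrix [A|b]:
R2 → R2 - (1/2)·R1
REF = 
  [   2,    5,   -8]
  [   0, -1/2,    1]

Back-substitution:
x₂ = 1 / (-1/2) = -2
x₁ = (-8 - (5)(-2)) / 2 = 1

x = [1, -2]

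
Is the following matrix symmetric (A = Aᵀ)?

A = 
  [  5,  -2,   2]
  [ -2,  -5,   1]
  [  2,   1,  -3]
Yes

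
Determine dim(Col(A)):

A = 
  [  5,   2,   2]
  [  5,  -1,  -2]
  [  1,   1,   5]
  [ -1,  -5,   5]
dim(Col(A)) = 3

Row reduce:
R2 → R2 - (1)·R1
R3 → R3 - (1/5)·R1
R4 → R4 + (1/5)·R1
R3 → R3 + (1/5)·R2
R4 → R4 - (23/15)·R2
R4 → R4 - (173/57)·R3
REF = 
  [   5,    2,    2]
  [   0,   -3,   -4]
  [   0,    0, 19/5]
  [   0,    0,    0]
Pivot columns: 1, 2, 3 → 3 pivots.
dim(Col(A)) = number of pivot columns = 3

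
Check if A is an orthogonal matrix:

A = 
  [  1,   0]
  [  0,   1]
Yes

AᵀA = 
  [  1,   0]
  [  0,   1]
= I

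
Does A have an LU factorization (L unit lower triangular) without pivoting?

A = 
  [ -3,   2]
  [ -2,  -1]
Yes.
A[1,1] = -3 ≠ 0, so Gaussian elimination proceeds without a row swap: multiplier ℓ₂₁ = (-2)/(-3) = 2/3, and U[2,2] = -1 - (2/3)(2) = -7/3.
L = 
  [  1,   0]
  [2/3,   1]
U = 
  [  -3,    2]
  [   0, -7/3]
Check row 2 of LU: [(2/3)(-3), (2/3)(2) + (-7/3)] = [-2, -1] = row 2 of A ✓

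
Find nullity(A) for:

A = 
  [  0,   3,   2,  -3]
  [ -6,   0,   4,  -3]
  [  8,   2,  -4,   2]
nullity(A) = 2

Row reduce:
Swap R1 ↔ R2
R3 → R3 + (4/3)·R1
R3 → R3 - (2/3)·R2
REF = 
  [ -6,   0,   4,  -3]
  [  0,   3,   2,  -3]
  [  0,   0,   0,   0]
Pivot columns: 1, 2 → 2 pivots.
rank(A) = 2, so nullity(A) = 4 - 2 = 2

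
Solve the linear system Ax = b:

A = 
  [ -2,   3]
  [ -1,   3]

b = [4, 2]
x = [-2, 0]

Row reduce the augmented matrix [A|b]:
R2 → R2 - (1/2)·R1
REF = 
  [ -2,   3,   4]
  [  0, 3/2,   0]

Back-substitution:
x₂ = 0 / (3/2) = 0
x₁ = (4 - (3)(0)) / (-2) = -2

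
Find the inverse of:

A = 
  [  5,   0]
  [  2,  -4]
det(A) = (5)(-4) - (0)(2) = -20
For a 2×2 matrix, A⁻¹ = (1/det(A)) · [[d, -b], [-c, a]]
    = (-1/20) · [[-4, 0], [-2, 5]]

A⁻¹ = 
  [ 1/5,    0]
  [1/10, -1/4]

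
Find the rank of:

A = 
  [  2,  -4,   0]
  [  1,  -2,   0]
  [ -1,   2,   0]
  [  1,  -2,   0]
rank(A) = 1

Row reduce:
R2 → R2 - (1/2)·R1
R3 → R3 + (1/2)·R1
R4 → R4 - (1/2)·R1
REF = 
  [  2,  -4,   0]
  [  0,   0,   0]
  [  0,   0,   0]
  [  0,   0,   0]
Pivot columns: 1 → 1 pivot.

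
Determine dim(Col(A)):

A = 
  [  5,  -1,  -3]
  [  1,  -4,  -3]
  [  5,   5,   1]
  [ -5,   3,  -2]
dim(Col(A)) = 3

Row reduce:
R2 → R2 - (1/5)·R1
R3 → R3 - (1)·R1
R4 → R4 + (1)·R1
R3 → R3 + (30/19)·R2
R4 → R4 + (10/19)·R2
R4 → R4 + (119/4)·R3
REF = 
  [    5,    -1,    -3]
  [    0, -19/5, -12/5]
  [    0,     0,  4/19]
  [    0,     0,     0]
Pivot columns: 1, 2, 3 → 3 pivots.
dim(Col(A)) = number of pivot columns = 3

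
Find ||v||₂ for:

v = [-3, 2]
3.606

||v||₂ = √((-3)² + (2)²) = √13 = 3.606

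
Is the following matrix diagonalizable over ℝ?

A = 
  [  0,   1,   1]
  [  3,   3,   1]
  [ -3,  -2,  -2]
No

Characteristic polynomial: det(λI - A) = λ³ - λ² - 4λ - 6
Testing integer divisors of the constant term: p(3) = 0, so (λ - 3) is a factor:
p(λ) = (λ - 3)(λ² + 2λ + 2)
λ² + 2λ + 2 = 0  ⇒  λ = (-2 ± √((2)² - 4·(2)))/2 = (-2 ± √(-4))/2
  = -1 + i,  -1 - i
Eigenvalues: 3, -1 + i, -1 - i  (≈ 3, -1 + 1i, -1 - 1i)
Has complex eigenvalues (not diagonalizable over ℝ).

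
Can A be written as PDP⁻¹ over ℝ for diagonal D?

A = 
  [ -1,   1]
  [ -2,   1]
No

tr(A) = 0, det(A) = 1
Characteristic polynomial: λ² - tr(A)λ + det(A) = λ² + 1
λ² + 1 = 0  ⇒  λ = (0 ± √((0)² - 4·(1)))/2 = (0 ± √(-4))/2
  = i,  -i
Eigenvalues: i, -i  (≈ 0 + 1i, 0 - 1i)
Has complex eigenvalues (not diagonalizable over ℝ).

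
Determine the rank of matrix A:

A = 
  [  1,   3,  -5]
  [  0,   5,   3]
rank(A) = 2

Row reduce:
(no row operations needed)
REF = 
  [  1,   3,  -5]
  [  0,   5,   3]
Pivot columns: 1, 2 → 2 pivots.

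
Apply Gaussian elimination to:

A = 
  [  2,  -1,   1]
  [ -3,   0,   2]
Row operations:
R2 → R2 + (3/2)·R1

Resulting echelon form:
REF = 
  [   2,   -1,    1]
  [   0, -3/2,  7/2]

Rank = 2 (number of non-zero pivot rows).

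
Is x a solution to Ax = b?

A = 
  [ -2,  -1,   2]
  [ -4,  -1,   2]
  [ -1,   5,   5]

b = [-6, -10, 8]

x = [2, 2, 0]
Yes

Ax = [-6, -10, 8] = b ✓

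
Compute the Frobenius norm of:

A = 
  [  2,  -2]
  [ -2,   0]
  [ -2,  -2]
||A||_F = 4.472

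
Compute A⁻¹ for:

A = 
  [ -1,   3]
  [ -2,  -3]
det(A) = (-1)(-3) - (3)(-2) = 9
For a 2×2 matrix, A⁻¹ = (1/det(A)) · [[d, -b], [-c, a]]
    = (1/9) · [[-3, -3], [2, -1]]

A⁻¹ = 
  [-1/3, -1/3]
  [ 2/9, -1/9]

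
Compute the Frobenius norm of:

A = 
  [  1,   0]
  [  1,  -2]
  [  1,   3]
||A||_F = 4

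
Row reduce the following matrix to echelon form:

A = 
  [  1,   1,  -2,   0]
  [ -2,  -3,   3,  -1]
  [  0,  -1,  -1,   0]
Row operations:
R2 → R2 + (2)·R1
R3 → R3 - (1)·R2

Resulting echelon form:
REF = 
  [  1,   1,  -2,   0]
  [  0,  -1,  -1,  -1]
  [  0,   0,   0,   1]

Rank = 3 (number of non-zero pivot rows).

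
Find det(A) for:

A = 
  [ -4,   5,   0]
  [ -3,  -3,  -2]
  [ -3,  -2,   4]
154

Cofactor expansion along row 1:
det(A) = (-4)·((-3)(4) - (-2)(-2)) - (5)·((-3)(4) - (-2)(-3)) + (0)·((-3)(-2) - (-3)(-3))
  = (-4)(-16) - (5)(-18) + (0)(-3)
  = 154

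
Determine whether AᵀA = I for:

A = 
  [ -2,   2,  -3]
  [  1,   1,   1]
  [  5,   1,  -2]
No

AᵀA = 
  [ 30,   2,  -3]
  [  2,   6,  -7]
  [ -3,  -7,  14]
≠ I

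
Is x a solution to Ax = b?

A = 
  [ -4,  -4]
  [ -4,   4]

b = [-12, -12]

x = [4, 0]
No

Ax = [-16, -16] ≠ b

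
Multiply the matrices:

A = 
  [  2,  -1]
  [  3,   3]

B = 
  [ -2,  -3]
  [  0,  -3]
A is 2×2 and B is 2×2, so AB is 2×2. Each entry is (row of A)·(column of B):
AB[1,1] = (2)(-2) + (-1)(0) = -4
AB[1,2] = (2)(-3) + (-1)(-3) = -3
AB[2,1] = (3)(-2) + (3)(0) = -6
AB[2,2] = (3)(-3) + (3)(-3) = -18

AB = 
  [ -4,  -3]
  [ -6, -18]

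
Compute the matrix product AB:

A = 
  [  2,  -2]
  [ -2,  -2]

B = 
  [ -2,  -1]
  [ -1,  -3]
A is 2×2 and B is 2×2, so AB is 2×2. Each entry is (row of A)·(column of B):
AB[1,1] = (2)(-2) + (-2)(-1) = -2
AB[1,2] = (2)(-1) + (-2)(-3) = 4
AB[2,1] = (-2)(-2) + (-2)(-1) = 6
AB[2,2] = (-2)(-1) + (-2)(-3) = 8

AB = 
  [ -2,   4]
  [  6,   8]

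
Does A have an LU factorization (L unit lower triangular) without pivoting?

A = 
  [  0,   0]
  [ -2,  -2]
No.
A[1,1] = 0 but A[2,1] = -2 ≠ 0. Any LU with L unit lower triangular has (LU)[1,1] = U[1,1] and (LU)[2,1] = L[2,1]·U[1,1]; matching A forces U[1,1] = 0, which then forces (LU)[2,1] = 0 ≠ -2. A row swap (pivoting) is required.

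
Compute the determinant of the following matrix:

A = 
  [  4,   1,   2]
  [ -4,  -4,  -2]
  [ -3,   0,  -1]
-6

Cofactor expansion along row 1:
det(A) = (4)·((-4)(-1) - (-2)(0)) - (1)·((-4)(-1) - (-2)(-3)) + (2)·((-4)(0) - (-4)(-3))
  = (4)(4) - (1)(-2) + (2)(-12)
  = -6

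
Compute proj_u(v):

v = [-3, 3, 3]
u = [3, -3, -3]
proj_u(v) = [-3, 3, 3]

v·u = (-3)(3) + (3)(-3) + (3)(-3) = -27
u·u = (3)² + (-3)² + (-3)² = 27
proj_u(v) = (v·u / u·u) × u = (-27/27) × u = (-1) × u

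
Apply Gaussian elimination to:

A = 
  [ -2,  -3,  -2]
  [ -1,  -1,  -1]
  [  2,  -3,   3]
Row operations:
R2 → R2 - (1/2)·R1
R3 → R3 + (1)·R1
R3 → R3 + (12)·R2

Resulting echelon form:
REF = 
  [ -2,  -3,  -2]
  [  0, 1/2,   0]
  [  0,   0,   1]

Rank = 3 (number of non-zero pivot rows).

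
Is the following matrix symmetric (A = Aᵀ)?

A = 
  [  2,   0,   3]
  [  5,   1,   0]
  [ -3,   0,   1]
No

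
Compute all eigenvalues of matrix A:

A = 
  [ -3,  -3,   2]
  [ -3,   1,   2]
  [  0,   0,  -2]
Characteristic polynomial: det(λI - A) = λ³ + 4λ² - 8λ - 24
Testing integer divisors of the constant term: p(-2) = 0, so (λ + 2) is a factor:
p(λ) = (λ + 2)(λ² + 2λ - 12)
λ² + 2λ - 12 = 0  ⇒  λ = (-2 ± √((2)² - 4·(-12)))/2 = (-2 ± √(52))/2
  = -1 + √13,  -1 - √13

λ = -2, -1 + √13, -1 - √13  (≈ -2, 2.606, -4.606)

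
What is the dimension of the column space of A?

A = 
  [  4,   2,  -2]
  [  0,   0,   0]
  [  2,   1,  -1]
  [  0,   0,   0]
dim(Col(A)) = 1

Row reduce:
R3 → R3 - (1/2)·R1
REF = 
  [  4,   2,  -2]
  [  0,   0,   0]
  [  0,   0,   0]
  [  0,   0,   0]
Pivot columns: 1 → 1 pivot.
dim(Col(A)) = number of pivot columns = 1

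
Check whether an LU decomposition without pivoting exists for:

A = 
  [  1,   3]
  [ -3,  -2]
Yes.
A[1,1] = 1 ≠ 0, so Gaussian elimination proceeds without a row swap: multiplier ℓ₂₁ = (-3)/(1) = -3, and U[2,2] = -2 - (-3)(3) = 7.
L = 
  [  1,   0]
  [ -3,   1]
U = 
  [  1,   3]
  [  0,   7]
Check row 2 of LU: [(-3)(1), (-3)(3) + 7] = [-3, -2] = row 2 of A ✓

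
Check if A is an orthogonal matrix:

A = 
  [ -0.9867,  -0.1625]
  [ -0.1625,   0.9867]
Yes

AᵀA = 
  [  1,   0]
  [  0,   1]
≈ I (equal to I up to the 4-dp rounding of the entries)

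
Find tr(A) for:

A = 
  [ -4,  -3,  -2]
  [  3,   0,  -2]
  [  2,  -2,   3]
-1

tr(A) = -4 + 0 + 3 = -1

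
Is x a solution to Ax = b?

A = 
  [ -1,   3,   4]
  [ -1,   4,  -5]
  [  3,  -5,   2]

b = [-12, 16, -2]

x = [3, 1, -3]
Yes

Ax = [-12, 16, -2] = b ✓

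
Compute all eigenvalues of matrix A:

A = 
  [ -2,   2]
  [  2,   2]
λ = 2√2, -2√2  (≈ 2.828, -2.828)

tr(A) = 0, det(A) = -8
Characteristic polynomial: λ² - tr(A)λ + det(A) = λ² - 8
λ² - 8 = 0  ⇒  λ = (0 ± √((0)² - 4·(-8)))/2 = (0 ± √(32))/2
  = 2√2,  -2√2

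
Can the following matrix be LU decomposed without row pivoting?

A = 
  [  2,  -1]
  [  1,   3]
Yes.
A[1,1] = 2 ≠ 0, so Gaussian elimination proceeds without a row swap: multiplier ℓ₂₁ = (1)/(2) = 1/2, and U[2,2] = 3 - (1/2)(-1) = 7/2.
L = 
  [  1,   0]
  [1/2,   1]
U = 
  [  2,  -1]
  [  0, 7/2]
Check row 2 of LU: [(1/2)(2), (1/2)(-1) + (7/2)] = [1, 3] = row 2 of A ✓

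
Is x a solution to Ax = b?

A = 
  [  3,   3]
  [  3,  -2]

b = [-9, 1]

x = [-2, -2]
No

Ax = [-12, -2] ≠ b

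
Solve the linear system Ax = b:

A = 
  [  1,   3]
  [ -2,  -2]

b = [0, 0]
x = [0, 0]

Row reduce the augmented matrix [A|b]:
R2 → R2 + (2)·R1
REF = 
  [  1,   3,   0]
  [  0,   4,   0]

Back-substitution:
x₂ = 0 / 4 = 0
x₁ = (0 - (3)(0)) / 1 = 0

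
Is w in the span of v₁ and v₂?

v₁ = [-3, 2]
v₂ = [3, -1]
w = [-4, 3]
Yes

Form the augmented matrix and row-reduce:
[v₁|v₂|w] = 
  [ -3,   3,  -4]
  [  2,  -1,   3]
R2 → R2 + (2/3)·R1
REF = 
  [ -3,   3,  -4]
  [  0,   1, 1/3]

No row of the form [0 0 | nonzero], so the system is consistent. Back-substitution gives c₁ = 5/3, c₂ = 1/3: w = (5/3)·v₁ + (1/3)·v₂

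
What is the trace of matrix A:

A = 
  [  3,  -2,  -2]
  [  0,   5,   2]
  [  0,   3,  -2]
6

tr(A) = 3 + 5 + -2 = 6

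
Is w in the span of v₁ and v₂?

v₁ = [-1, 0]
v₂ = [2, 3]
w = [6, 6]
Yes

Form the augmented matrix and row-reduce:
[v₁|v₂|w] = 
  [ -1,   2,   6]
  [  0,   3,   6]
(already in echelon form — no row operations needed)

No row of the form [0 0 | nonzero], so the system is consistent. Back-substitution gives c₁ = -2, c₂ = 2: w = (-2)·v₁ + (2)·v₂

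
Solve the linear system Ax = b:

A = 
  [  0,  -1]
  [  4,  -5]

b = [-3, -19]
x = [-1, 3]

Row reduce the augmented matrix [A|b]:
Swap R1 ↔ R2
REF = 
  [  4,  -5, -19]
  [  0,  -1,  -3]

Back-substitution:
x₂ = (-3) / (-1) = 3
x₁ = (-19 - (-5)(3)) / 4 = -1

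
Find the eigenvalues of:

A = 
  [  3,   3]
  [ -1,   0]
tr(A) = 3, det(A) = 3
Characteristic polynomial: λ² - tr(A)λ + det(A) = λ² - 3λ + 3
λ² - 3λ + 3 = 0  ⇒  λ = (3 ± √((-3)² - 4·(3)))/2 = (3 ± √(-3))/2
  = (3 + i√3)/2,  (3 - i√3)/2

λ = (3 + i√3)/2, (3 - i√3)/2  (≈ 1.5 + 0.866i, 1.5 - 0.866i)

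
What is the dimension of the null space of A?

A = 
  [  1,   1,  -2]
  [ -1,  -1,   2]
nullity(A) = 2

Row reduce:
R2 → R2 + (1)·R1
REF = 
  [  1,   1,  -2]
  [  0,   0,   0]
Pivot columns: 1 → 1 pivot.
rank(A) = 1, so nullity(A) = 3 - 1 = 2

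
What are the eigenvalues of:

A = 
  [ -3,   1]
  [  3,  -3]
λ = -3 + √3, -3 - √3  (≈ -1.268, -4.732)

tr(A) = -6, det(A) = 6
Characteristic polynomial: λ² - tr(A)λ + det(A) = λ² + 6λ + 6
λ² + 6λ + 6 = 0  ⇒  λ = (-6 ± √((6)² - 4·(6)))/2 = (-6 ± √(12))/2
  = -3 + √3,  -3 - √3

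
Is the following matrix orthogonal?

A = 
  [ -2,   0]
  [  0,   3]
No

AᵀA = 
  [  4,   0]
  [  0,   9]
≠ I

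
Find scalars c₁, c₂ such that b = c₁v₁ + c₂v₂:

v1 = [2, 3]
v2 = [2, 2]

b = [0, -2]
c1 = -2, c2 = 2

b = -2·v1 + 2·v2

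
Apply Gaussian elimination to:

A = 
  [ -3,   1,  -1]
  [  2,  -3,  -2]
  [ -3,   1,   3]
Row operations:
R2 → R2 + (2/3)·R1
R3 → R3 - (1)·R1

Resulting echelon form:
REF = 
  [  -3,    1,   -1]
  [   0, -7/3, -8/3]
  [   0,    0,    4]

Rank = 3 (number of non-zero pivot rows).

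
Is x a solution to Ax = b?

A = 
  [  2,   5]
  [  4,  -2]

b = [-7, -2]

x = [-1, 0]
No

Ax = [-2, -4] ≠ b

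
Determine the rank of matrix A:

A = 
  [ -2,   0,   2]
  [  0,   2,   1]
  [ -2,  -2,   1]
rank(A) = 2

Row reduce:
R3 → R3 - (1)·R1
R3 → R3 + (1)·R2
REF = 
  [ -2,   0,   2]
  [  0,   2,   1]
  [  0,   0,   0]
Pivot columns: 1, 2 → 2 pivots.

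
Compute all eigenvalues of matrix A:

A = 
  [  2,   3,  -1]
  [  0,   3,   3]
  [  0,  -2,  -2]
Characteristic polynomial: det(λI - A) = λ³ - 3λ² + 2λ
The constant term is 0, so λ = 0 is a root: p(λ) = λ(λ² - 3λ + 2)
λ² - 3λ + 2 = (λ - 1)(λ - 2)

λ = 0, 2, 1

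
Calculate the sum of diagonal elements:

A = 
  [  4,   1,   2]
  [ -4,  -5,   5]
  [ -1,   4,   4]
3

tr(A) = 4 + -5 + 4 = 3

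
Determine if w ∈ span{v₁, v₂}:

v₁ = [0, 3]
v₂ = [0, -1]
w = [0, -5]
Yes

Form the augmented matrix and row-reduce:
[v₁|v₂|w] = 
  [  0,   0,   0]
  [  3,  -1,  -5]
Swap R1 ↔ R2
REF = 
  [  3,  -1,  -5]
  [  0,   0,   0]

No row of the form [0 0 | nonzero], so the system is consistent. Back-substitution gives c₁ = -5/3, c₂ = 0: w = (-5/3)·v₁ + (0)·v₂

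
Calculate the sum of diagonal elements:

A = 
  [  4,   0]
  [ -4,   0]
4

tr(A) = 4 + 0 = 4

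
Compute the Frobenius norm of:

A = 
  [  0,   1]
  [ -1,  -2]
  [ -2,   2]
||A||_F = 3.742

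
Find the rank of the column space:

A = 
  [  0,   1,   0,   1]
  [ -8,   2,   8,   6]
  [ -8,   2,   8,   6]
dim(Col(A)) = 2

Row reduce:
Swap R1 ↔ R2
R3 → R3 - (1)·R1
REF = 
  [ -8,   2,   8,   6]
  [  0,   1,   0,   1]
  [  0,   0,   0,   0]
Pivot columns: 1, 2 → 2 pivots.
dim(Col(A)) = number of pivot columns = 2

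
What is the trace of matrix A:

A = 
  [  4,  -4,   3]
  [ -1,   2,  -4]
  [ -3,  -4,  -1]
5

tr(A) = 4 + 2 + -1 = 5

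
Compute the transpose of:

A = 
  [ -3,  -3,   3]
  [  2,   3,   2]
Aᵀ = 
  [ -3,   2]
  [ -3,   3]
  [  3,   2]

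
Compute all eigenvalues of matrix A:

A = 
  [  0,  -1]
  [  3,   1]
tr(A) = 1, det(A) = 3
Characteristic polynomial: λ² - tr(A)λ + det(A) = λ² - λ + 3
λ² - λ + 3 = 0  ⇒  λ = (1 ± √((-1)² - 4·(3)))/2 = (1 ± √(-11))/2
  = (1 + i√11)/2,  (1 - i√11)/2

λ = (1 + i√11)/2, (1 - i√11)/2  (≈ 0.5 + 1.658i, 0.5 - 1.658i)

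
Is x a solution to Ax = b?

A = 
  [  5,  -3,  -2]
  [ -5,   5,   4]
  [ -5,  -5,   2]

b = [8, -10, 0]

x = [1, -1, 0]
Yes

Ax = [8, -10, 0] = b ✓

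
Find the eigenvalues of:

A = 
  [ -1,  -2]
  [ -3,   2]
λ = (1 + √33)/2, (1 - √33)/2  (≈ 3.372, -2.372)

tr(A) = 1, det(A) = -8
Characteristic polynomial: λ² - tr(A)λ + det(A) = λ² - λ - 8
λ² - λ - 8 = 0  ⇒  λ = (1 ± √((-1)² - 4·(-8)))/2 = (1 ± √(33))/2
  = (1 + √33)/2,  (1 - √33)/2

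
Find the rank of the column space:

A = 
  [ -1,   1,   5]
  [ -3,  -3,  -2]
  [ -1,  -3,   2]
dim(Col(A)) = 3

Row reduce:
R2 → R2 - (3)·R1
R3 → R3 - (1)·R1
R3 → R3 - (2/3)·R2
REF = 
  [  -1,    1,    5]
  [   0,   -6,  -17]
  [   0,    0, 25/3]
Pivot columns: 1, 2, 3 → 3 pivots.
dim(Col(A)) = number of pivot columns = 3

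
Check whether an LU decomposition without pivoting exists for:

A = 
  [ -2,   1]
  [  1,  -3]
Yes.
A[1,1] = -2 ≠ 0, so Gaussian elimination proceeds without a row swap: multiplier ℓ₂₁ = (1)/(-2) = -1/2, and U[2,2] = -3 - (-1/2)(1) = -5/2.
L = 
  [   1,    0]
  [-1/2,    1]
U = 
  [  -2,    1]
  [   0, -5/2]
Check row 2 of LU: [(-1/2)(-2), (-1/2)(1) + (-5/2)] = [1, -3] = row 2 of A ✓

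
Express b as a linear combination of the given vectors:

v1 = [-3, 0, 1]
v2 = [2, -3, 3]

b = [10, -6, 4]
c1 = -2, c2 = 2

b = -2·v1 + 2·v2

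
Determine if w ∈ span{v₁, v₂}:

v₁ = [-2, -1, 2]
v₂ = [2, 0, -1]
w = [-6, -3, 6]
Yes

Form the augmented matrix and row-reduce:
[v₁|v₂|w] = 
  [ -2,   2,  -6]
  [ -1,   0,  -3]
  [  2,  -1,   6]
R2 → R2 - (1/2)·R1
R3 → R3 + (1)·R1
R3 → R3 + (1)·R2
REF = 
  [ -2,   2,  -6]
  [  0,  -1,   0]
  [  0,   0,   0]

No row of the form [0 0 | nonzero], so the system is consistent. Back-substitution gives c₁ = 3, c₂ = 0: w = (3)·v₁ + (0)·v₂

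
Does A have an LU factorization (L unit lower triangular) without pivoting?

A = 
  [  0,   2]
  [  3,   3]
No.
A[1,1] = 0 but A[2,1] = 3 ≠ 0. Any LU with L unit lower triangular has (LU)[1,1] = U[1,1] and (LU)[2,1] = L[2,1]·U[1,1]; matching A forces U[1,1] = 0, which then forces (LU)[2,1] = 0 ≠ 3. A row swap (pivoting) is required.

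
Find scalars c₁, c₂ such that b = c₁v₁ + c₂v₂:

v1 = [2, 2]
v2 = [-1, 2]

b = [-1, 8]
c1 = 1, c2 = 3

b = 1·v1 + 3·v2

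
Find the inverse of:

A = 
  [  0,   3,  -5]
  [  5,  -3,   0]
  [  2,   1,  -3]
det(A) = (0)·((-3)(-3) - (0)(1)) - (3)·((5)(-3) - (0)(2)) + (-5)·((5)(1) - (-3)(2))
  = (0)(9) - (3)(-15) + (-5)(11)
  = -10
det(A) = -10 ≠ 0, so A is invertible.

Cofactors Cᵢⱼ = (-1)ⁱ⁺ʲ·Mᵢⱼ:
C = 
  [  9,  15,  11]
  [  4,  10,   6]
  [-15, -25, -15]

adj(A) = Cᵀ:
adj(A) = 
  [  9,   4, -15]
  [ 15,  10, -25]
  [ 11,   6, -15]

A⁻¹ = (-1/10) · adj(A):
A⁻¹ = 
  [ -9/10,   -2/5,    3/2]
  [  -3/2,     -1,    5/2]
  [-11/10,   -3/5,    3/2]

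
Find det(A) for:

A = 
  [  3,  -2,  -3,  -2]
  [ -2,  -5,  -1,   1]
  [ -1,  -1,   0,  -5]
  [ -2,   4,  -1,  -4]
Cofactor expansion along row 1: det(A) = a₁₁M₁₁ - a₁₂M₁₂ + a₁₃M₁₃ - a₁₄M₁₄

M₁₁ = det[[-5, -1, 1]; [-1, 0, -5]; [4, -1, -4]]
  = (-5)·((0)(-4) - (-5)(-1)) - (-1)·((-1)(-4) - (-5)(4)) + (1)·((-1)(-1) - (0)(4))
  = (-5)(-5) - (-1)(24) + (1)(1)
  = 50
M₁₂ = det[[-2, -1, 1]; [-1, 0, -5]; [-2, -1, -4]]
  = (-2)·((0)(-4) - (-5)(-1)) - (-1)·((-1)(-4) - (-5)(-2)) + (1)·((-1)(-1) - (0)(-2))
  = (-2)(-5) - (-1)(-6) + (1)(1)
  = 5
M₁₃ = det[[-2, -5, 1]; [-1, -1, -5]; [-2, 4, -4]]
  = (-2)·((-1)(-4) - (-5)(4)) - (-5)·((-1)(-4) - (-5)(-2)) + (1)·((-1)(4) - (-1)(-2))
  = (-2)(24) - (-5)(-6) + (1)(-6)
  = -84
M₁₄ = det[[-2, -5, -1]; [-1, -1, 0]; [-2, 4, -1]]
  = (-2)·((-1)(-1) - (0)(4)) - (-5)·((-1)(-1) - (0)(-2)) + (-1)·((-1)(4) - (-1)(-2))
  = (-2)(1) - (-5)(1) + (-1)(-6)
  = 9

det(A) = (3)(50) - (-2)(5) + (-3)(-84) - (-2)(9) = 430

det(A) = 430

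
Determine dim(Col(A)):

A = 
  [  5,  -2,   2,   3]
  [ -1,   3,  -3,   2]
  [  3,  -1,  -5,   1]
dim(Col(A)) = 3

Row reduce:
R2 → R2 + (1/5)·R1
R3 → R3 - (3/5)·R1
R3 → R3 - (1/13)·R2
REF = 
  [    5,    -2,     2,     3]
  [    0,  13/5, -13/5,  13/5]
  [    0,     0,    -6,    -1]
Pivot columns: 1, 2, 3 → 3 pivots.
dim(Col(A)) = number of pivot columns = 3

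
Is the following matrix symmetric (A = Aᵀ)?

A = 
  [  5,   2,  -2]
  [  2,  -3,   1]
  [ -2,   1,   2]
Yes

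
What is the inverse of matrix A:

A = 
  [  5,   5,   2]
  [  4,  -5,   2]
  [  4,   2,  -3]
det(A) = (5)·((-5)(-3) - (2)(2)) - (5)·((4)(-3) - (2)(4)) + (2)·((4)(2) - (-5)(4))
  = (5)(11) - (5)(-20) + (2)(28)
  = 211
det(A) = 211 ≠ 0, so A is invertible.

Cofactors Cᵢⱼ = (-1)ⁱ⁺ʲ·Mᵢⱼ:
C = 
  [ 11,  20,  28]
  [ 19, -23,  10]
  [ 20,  -2, -45]

adj(A) = Cᵀ:
adj(A) = 
  [ 11,  19,  20]
  [ 20, -23,  -2]
  [ 28,  10, -45]

A⁻¹ = (1/211) · adj(A):
A⁻¹ = 
  [ 11/211,  19/211,  20/211]
  [ 20/211, -23/211,  -2/211]
  [ 28/211,  10/211, -45/211]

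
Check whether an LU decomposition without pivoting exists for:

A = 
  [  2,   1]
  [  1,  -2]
Yes.
A[1,1] = 2 ≠ 0, so Gaussian elimination proceeds without a row swap: multiplier ℓ₂₁ = (1)/(2) = 1/2, and U[2,2] = -2 - (1/2)(1) = -5/2.
L = 
  [  1,   0]
  [1/2,   1]
U = 
  [   2,    1]
  [   0, -5/2]
Check row 2 of LU: [(1/2)(2), (1/2)(1) + (-5/2)] = [1, -2] = row 2 of A ✓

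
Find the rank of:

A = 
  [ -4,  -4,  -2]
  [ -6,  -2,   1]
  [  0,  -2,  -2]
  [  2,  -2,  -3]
rank(A) = 2

Row reduce:
R2 → R2 - (3/2)·R1
R4 → R4 + (1/2)·R1
R3 → R3 + (1/2)·R2
R4 → R4 + (1)·R2
REF = 
  [ -4,  -4,  -2]
  [  0,   4,   4]
  [  0,   0,   0]
  [  0,   0,   0]
Pivot columns: 1, 2 → 2 pivots.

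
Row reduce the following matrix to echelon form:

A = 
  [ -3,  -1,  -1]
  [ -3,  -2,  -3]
Row operations:
R2 → R2 - (1)·R1

Resulting echelon form:
REF = 
  [ -3,  -1,  -1]
  [  0,  -1,  -2]

Rank = 2 (number of non-zero pivot rows).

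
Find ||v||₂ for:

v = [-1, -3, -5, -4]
7.141

||v||₂ = √((-1)² + (-3)² + (-5)² + (-4)²) = √51 = 7.141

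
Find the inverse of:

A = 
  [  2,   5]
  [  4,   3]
det(A) = (2)(3) - (5)(4) = -14
For a 2×2 matrix, A⁻¹ = (1/det(A)) · [[d, -b], [-c, a]]
    = (-1/14) · [[3, -5], [-4, 2]]

A⁻¹ = 
  [-3/14,  5/14]
  [  2/7,  -1/7]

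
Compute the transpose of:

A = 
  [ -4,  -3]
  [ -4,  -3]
Aᵀ = 
  [ -4,  -4]
  [ -3,  -3]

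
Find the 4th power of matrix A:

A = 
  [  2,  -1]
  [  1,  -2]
A^4 = 
  [  9,   0]
  [  0,   9]

A² = A·A:
A²[1,1] = (2)(2) + (-1)(1) = 3
A²[1,2] = (2)(-1) + (-1)(-2) = 0
A²[2,1] = (1)(2) + (-2)(1) = 0
A²[2,2] = (1)(-1) + (-2)(-2) = 3
A² = 
  [  3,   0]
  [  0,   3]

A^3 = A^2·A:
A^3[1,1] = (3)(2) + (0)(1) = 6
A^3[1,2] = (3)(-1) + (0)(-2) = -3
A^3[2,1] = (0)(2) + (3)(1) = 3
A^3[2,2] = (0)(-1) + (3)(-2) = -6
A^3 = 
  [  6,  -3]
  [  3,  -6]

A^4 = A^3·A:
A^4[1,1] = (6)(2) + (-3)(1) = 9
A^4[1,2] = (6)(-1) + (-3)(-2) = 0
A^4[2,1] = (3)(2) + (-6)(1) = 0
A^4[2,2] = (3)(-1) + (-6)(-2) = 9
A^4 = 
  [  9,   0]
  [  0,   9]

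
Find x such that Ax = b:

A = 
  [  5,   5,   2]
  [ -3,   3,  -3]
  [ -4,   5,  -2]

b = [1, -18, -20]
Row reduce the augmented matrix [A|b]:
R2 → R2 + (3/5)·R1
R3 → R3 + (4/5)·R1
R3 → R3 - (3/2)·R2
REF = 
  [    5,     5,     2,     1]
  [    0,     6,  -9/5, -87/5]
  [    0,     0, 23/10, 69/10]

Back-substitution:
x₃ = (69/10) / (23/10) = 3
x₂ = (-87/5 - (-9/5)(3)) / 6 = -2
x₁ = (1 - (5)(-2) - (2)(3)) / 5 = 1

x = [1, -2, 3]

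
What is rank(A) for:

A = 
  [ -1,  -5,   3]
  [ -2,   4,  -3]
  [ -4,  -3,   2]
Row reduce:
R2 → R2 - (2)·R1
R3 → R3 - (4)·R1
R3 → R3 - (17/14)·R2
REF = 
  [   -1,    -5,     3]
  [    0,    14,    -9]
  [    0,     0, 13/14]
Pivot columns: 1, 2, 3 → 3 pivots.

rank(A) = 3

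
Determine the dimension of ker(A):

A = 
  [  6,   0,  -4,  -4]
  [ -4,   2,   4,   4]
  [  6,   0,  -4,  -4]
nullity(A) = 2

Row reduce:
R2 → R2 + (2/3)·R1
R3 → R3 - (1)·R1
REF = 
  [  6,   0,  -4,  -4]
  [  0,   2, 4/3, 4/3]
  [  0,   0,   0,   0]
Pivot columns: 1, 2 → 2 pivots.
rank(A) = 2, so nullity(A) = 4 - 2 = 2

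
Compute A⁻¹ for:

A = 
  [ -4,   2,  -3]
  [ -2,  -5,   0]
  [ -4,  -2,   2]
det(A) = (-4)·((-5)(2) - (0)(-2)) - (2)·((-2)(2) - (0)(-4)) + (-3)·((-2)(-2) - (-5)(-4))
  = (-4)(-10) - (2)(-4) + (-3)(-16)
  = 96
det(A) = 96 ≠ 0, so A is invertible.

Cofactors Cᵢⱼ = (-1)ⁱ⁺ʲ·Mᵢⱼ:
C = 
  [-10,   4, -16]
  [  2, -20, -16]
  [-15,   6,  24]

adj(A) = Cᵀ:
adj(A) = 
  [-10,   2, -15]
  [  4, -20,   6]
  [-16, -16,  24]

A⁻¹ = (1/96) · adj(A):
A⁻¹ = 
  [-5/48,  1/48, -5/32]
  [ 1/24, -5/24,  1/16]
  [ -1/6,  -1/6,   1/4]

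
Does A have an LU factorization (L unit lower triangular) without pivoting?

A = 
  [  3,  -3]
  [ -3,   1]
Yes.
A[1,1] = 3 ≠ 0, so Gaussian elimination proceeds without a row swap: multiplier ℓ₂₁ = (-3)/(3) = -1, and U[2,2] = 1 - (-1)(-3) = -2.
L = 
  [  1,   0]
  [ -1,   1]
U = 
  [  3,  -3]
  [  0,  -2]
Check row 2 of LU: [(-1)(3), (-1)(-3) + (-2)] = [-3, 1] = row 2 of A ✓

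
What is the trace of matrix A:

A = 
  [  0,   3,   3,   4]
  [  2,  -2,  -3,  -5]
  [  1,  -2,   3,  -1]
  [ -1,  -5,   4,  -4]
-3

tr(A) = 0 + -2 + 3 + -4 = -3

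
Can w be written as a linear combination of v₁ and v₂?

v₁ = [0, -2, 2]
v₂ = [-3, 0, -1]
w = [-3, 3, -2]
No

Form the augmented matrix and row-reduce:
[v₁|v₂|w] = 
  [  0,  -3,  -3]
  [ -2,   0,   3]
  [  2,  -1,  -2]
Swap R1 ↔ R2
R3 → R3 + (1)·R1
R3 → R3 - (1/3)·R2
REF = 
  [ -2,   0,   3]
  [  0,  -3,  -3]
  [  0,   0,   2]

Row 3 reads [0 0 | 2], i.e. 0 = 2, so the system is inconsistent and w ∉ span{v₁, v₂}.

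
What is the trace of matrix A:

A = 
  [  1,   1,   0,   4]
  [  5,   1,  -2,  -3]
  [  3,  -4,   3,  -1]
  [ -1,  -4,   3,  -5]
0

tr(A) = 1 + 1 + 3 + -5 = 0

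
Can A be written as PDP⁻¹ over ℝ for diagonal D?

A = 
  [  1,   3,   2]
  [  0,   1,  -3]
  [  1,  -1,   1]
No

Characteristic polynomial: det(λI - A) = λ³ - 3λ² - 2λ + 13
By the rational root theorem any rational root is an integer dividing 13; none of those is a root, so p(λ) has no rational roots and hence (being an irreducible cubic) no repeated roots.
Discriminant of the cubic: Δ = -1687
Δ < 0 ⇒ one real eigenvalue and a complex-conjugate pair: λ ≈ -1.855, 2.428 + 1.056i, 2.428 - 1.056i
Has complex eigenvalues (not diagonalizable over ℝ).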